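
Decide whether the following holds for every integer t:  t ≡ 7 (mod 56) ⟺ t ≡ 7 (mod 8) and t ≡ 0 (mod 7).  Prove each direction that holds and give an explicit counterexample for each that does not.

Equivalent; both directions hold.

(⟸) If t ≡ 7 (mod 8) and t ≡ 0 (mod 7), then by the Chinese remainder theorem t ≡ 7 (mod 56). This is exactly t ≡ 7 (mod 56).

(⟹) Suppose t ≡ 7 (mod 56); write t = 56j + 7. Since 8 ∣ 56, reducing mod 8 gives t ≡ 7 (mod 8); since 7 ∣ 56, reducing mod 7 gives t ≡ 7 ≡ 0 (mod 7).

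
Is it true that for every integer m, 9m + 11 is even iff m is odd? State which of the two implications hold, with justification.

Both directions hold; the statement is true.

(⟹) Suppose 9m + 11 is even. Since 9 is odd, 9m and m have the same parity, so 9m + 11 ≡ m + 11 (mod 2). As 11 is odd, 9m + 11 is even exactly when m is odd. Thus m is odd.

(⟸) Conversely, suppose m is odd; write m = 2j + 1. Then 9m + 11 = 9·(2j + 1) + 11 = 2·9j + 20, which is even.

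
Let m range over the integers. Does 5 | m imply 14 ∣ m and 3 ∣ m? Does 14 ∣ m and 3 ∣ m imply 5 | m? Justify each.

(⇒) fails and (⇐) fails.

(⇒) This fails: take m = 5. Certainly 5 ∣ 5, but 14 ∤ 5.

(⇐) This fails: take m = 42. Both 14 ∣ 42 and 3 ∣ 42, yet 42 is not a multiple of 5 (since 42 = 8·5 + 2), so 5 ∤ 42.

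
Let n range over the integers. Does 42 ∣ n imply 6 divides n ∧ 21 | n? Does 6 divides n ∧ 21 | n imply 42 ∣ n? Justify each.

Both directions hold.

Forward direction. If 42 ∣ n, write n = 42q. Since 42 = 7·6, n = 6·(7q), so 6 ∣ n; and since 42 = 2·21, n = 21·(2q), so 21 ∣ n.

Converse. Suppose 6 ∣ n and 21 ∣ n. Any common multiple of 6 and 21 is a multiple of their lcm; here lcm(6, 21) = 6·21/gcd(6, 21) = 126/3 = 42, so 42 ∣ n.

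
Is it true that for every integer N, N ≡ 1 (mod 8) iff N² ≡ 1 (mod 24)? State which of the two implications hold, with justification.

(⟹) This fails: take N = 9. Then 9 ≡ 1 (mod 8), but 9² = 81 ≡ 9 (mod 24), not 1.

(⟸) This fails: take N = 5. Then 5² = 25 ≡ 1 (mod 24), yet 5 ≡ 5 (mod 8), not 1.

Neither direction holds.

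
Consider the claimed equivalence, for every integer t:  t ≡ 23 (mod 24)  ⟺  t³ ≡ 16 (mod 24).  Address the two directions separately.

(→) This fails: take t = 23. Then 23 ≡ 23 (mod 24), but 23³ = 12167 ≡ 23 (mod 24), not 16.

(←) This fails: take t = 4. Then 4³ = 64 ≡ 16 (mod 24), yet 4 ≡ 4 (mod 24), not 23.

(⇒) fails and (⇐) fails.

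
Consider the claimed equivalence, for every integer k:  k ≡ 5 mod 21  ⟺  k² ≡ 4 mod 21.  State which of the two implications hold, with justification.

(⇐) This fails: take k = 2. Then 2² = 4 ≡ 4 (mod 21), yet 2 ≡ 2 (mod 21), not 5.

(⇒) Suppose k ≡ 5 mod 21. Write k = 21j + 5. Then (21j + 5)² = 441j² + 210j + 25 = 21(21j² + 10j + 1) + 4, so k² ≡ 4 (mod 21).

(⇒) holds; (⇐) fails.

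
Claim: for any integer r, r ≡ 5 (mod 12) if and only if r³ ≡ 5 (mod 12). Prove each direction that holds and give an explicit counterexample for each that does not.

The biconditional holds.

(⇒) Suppose r ≡ 5 (mod 12). Write r = 12j + 5. Then (12j + 5)³ = 1728j³ + 2160j² + 900j + 125 = 12(144j³ + 180j² + 75j + 10) + 5, so r³ ≡ 5 (mod 12).

(⇐) Conversely, suppose r³ ≡ 5 (mod 12). The only residue r in {0, …, 11} with r³ ≡ 5 (mod 12) is r = 5, so r ≡ 5 (mod 12).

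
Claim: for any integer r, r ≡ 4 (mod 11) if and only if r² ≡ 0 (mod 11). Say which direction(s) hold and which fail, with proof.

Neither implication holds.

(⇒) This fails: take r = 4. Then 4 ≡ 4 (mod 11), but 4² = 16 ≡ 5 (mod 11), not 0.

(⇐) This fails: take r = 0. Then 0² = 0 ≡ 0 (mod 11), yet 0 ≡ 0 (mod 11), not 4.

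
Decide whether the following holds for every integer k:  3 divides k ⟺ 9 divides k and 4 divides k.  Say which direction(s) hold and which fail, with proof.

The forward direction fails; the converse holds.

Forward direction. This fails: take k = 3. Certainly 3 ∣ 3, but 9 ∤ 3.

Converse. Suppose 9 ∣ k and 4 ∣ k. Any common multiple of 9 and 4 is a multiple of their lcm; here gcd(9, 4) = 1, so lcm(9, 4) = 9·4 = 36, so 36 ∣ k. Since 3 ∣ 36, it follows that 3 ∣ k.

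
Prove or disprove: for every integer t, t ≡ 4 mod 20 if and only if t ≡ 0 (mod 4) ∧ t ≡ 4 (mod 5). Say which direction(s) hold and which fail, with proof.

(⇒) Suppose t ≡ 4 (mod 20); write t = 20j + 4. Since 4 ∣ 20, reducing mod 4 gives t ≡ 4 ≡ 0 (mod 4); since 5 ∣ 20, reducing mod 5 gives t ≡ 4 (mod 5).

(⇐) Conversely, if t ≡ 0 (mod 4) and t ≡ 4 (mod 5), then by the Chinese remainder theorem t ≡ 4 (mod 20). This is exactly t ≡ 4 (mod 20).

Equivalent; both directions hold.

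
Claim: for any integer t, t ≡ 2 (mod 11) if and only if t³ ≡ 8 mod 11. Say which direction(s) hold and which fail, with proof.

Forward direction. Suppose t ≡ 2 (mod 11). Write t = 11j + 2. Then (11j + 2)³ = 1331j³ + 726j² + 132j + 8 = 11(121j³ + 66j² + 12j) + 8, so t³ ≡ 8 (mod 11).

Converse. For the converse, argue contrapositively. If t ≢ 2 (mod 11), then t is congruent to one of 0, 1, 3, 4, 5, 6, 7, 8, 9, 10 modulo 11, and these give t³ ≡ 0, 1, 5, 9, 4, 7, 2, 6, 3, 10 respectively — never 8.

Both directions hold; the statement is true.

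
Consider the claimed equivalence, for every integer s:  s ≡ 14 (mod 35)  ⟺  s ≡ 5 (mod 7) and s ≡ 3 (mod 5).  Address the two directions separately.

(⇒) fails and (⇐) fails.

Forward direction. This fails: s = 14 gives 14 ≡ 14 (mod 35) but 14 ≡ 0 (mod 7), so the conjunction on the right does not hold.

Converse. This fails: s = 33 satisfies both congruences on the right (33 ≡ 5 mod 7 and 33 ≡ 3 mod 5) yet 33 ≡ 33 (mod 35), not 14.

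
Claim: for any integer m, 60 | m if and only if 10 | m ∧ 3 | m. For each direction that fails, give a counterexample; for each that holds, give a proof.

Only the forward direction holds.

Forward direction. If 60 ∣ m, write m = 60q. Since 60 = 6·10, m = 10·(6q), so 10 ∣ m; and since 60 = 20·3, m = 3·(20q), so 3 ∣ m.

Converse. This fails: take m = 30. Both 10 ∣ 30 and 3 ∣ 30, yet 30 is not a multiple of 60 (since 30 = 0·60 + 30), so 60 ∤ 30.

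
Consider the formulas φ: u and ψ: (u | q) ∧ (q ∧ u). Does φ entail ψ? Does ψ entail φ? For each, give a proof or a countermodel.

The forward direction fails; the converse holds.

(→) This fails. Under u = T, q = F, the left side is true but the right side is false.

(←) Assume the antecedent. If u is true, u reduces to true regardless of the other variables. If u is false, the antecedent cannot hold. Either way u holds.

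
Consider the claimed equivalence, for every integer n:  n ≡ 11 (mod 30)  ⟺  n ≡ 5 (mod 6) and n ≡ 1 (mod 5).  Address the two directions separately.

[⇒] Suppose n ≡ 11 (mod 30); write n = 30j + 11. Since 6 ∣ 30, reducing mod 6 gives n ≡ 11 ≡ 5 (mod 6); since 5 ∣ 30, reducing mod 5 gives n ≡ 11 ≡ 1 (mod 5).

[⇐] Conversely, if n ≡ 5 (mod 6) and n ≡ 1 (mod 5), then by the Chinese remainder theorem n ≡ 11 (mod 30). This is exactly n ≡ 11 (mod 30).

Equivalent; both directions hold.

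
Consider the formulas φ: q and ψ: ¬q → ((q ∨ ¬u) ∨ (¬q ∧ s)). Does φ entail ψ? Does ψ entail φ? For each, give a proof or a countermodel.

(→) Assume the antecedent. If q is true, ¬q → ((q ∨ ¬u) ∨ (¬q ∧ s)) reduces to true regardless of the other variables. If q is false, the antecedent cannot hold. Either way ¬q → ((q ∨ ¬u) ∨ (¬q ∧ s)) holds.

(←) This fails. Under q = F, s = F, u = F, the left side is false but the right side is true.

(⇒) holds; (⇐) fails.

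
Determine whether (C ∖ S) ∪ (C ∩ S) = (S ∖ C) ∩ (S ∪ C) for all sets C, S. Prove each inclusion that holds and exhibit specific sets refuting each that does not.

Both inclusions fail.

(⊆) This inclusion fails. Take C = {1}, S = ∅; then 1 ∈ (C ∖ S) ∪ (C ∩ S) but 1 ∉ (S ∖ C) ∩ (S ∪ C).

(⊇) This inclusion fails. Take C = ∅, S = {1}; then 1 ∈ (S ∖ C) ∩ (S ∪ C) but 1 ∉ (C ∖ S) ∪ (C ∩ S).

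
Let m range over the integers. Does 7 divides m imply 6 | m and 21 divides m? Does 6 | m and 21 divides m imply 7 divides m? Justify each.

The forward direction fails; the converse holds.

[⇒] This fails: take m = 7. Certainly 7 ∣ 7, but 6 ∤ 7.

[⇐] Suppose 6 ∣ m and 21 ∣ m. Any common multiple of 6 and 21 is a multiple of their lcm; here lcm(6, 21) = 6·21/gcd(6, 21) = 126/3 = 42, so 42 ∣ m. Since 7 ∣ 42, it follows that 7 ∣ m.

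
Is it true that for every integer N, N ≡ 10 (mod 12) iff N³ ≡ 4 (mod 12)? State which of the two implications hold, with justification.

Only the forward implication holds.

[⇒] Suppose N ≡ 10 (mod 12). Write N = 12j + 10. Then (12j + 10)³ = 1728j³ + 4320j² + 3600j + 1000 = 12(144j³ + 360j² + 300j + 83) + 4, so N³ ≡ 4 (mod 12).

[⇐] This fails: take N = 4. Then 4³ = 64 ≡ 4 (mod 12), yet 4 ≡ 4 (mod 12), not 10.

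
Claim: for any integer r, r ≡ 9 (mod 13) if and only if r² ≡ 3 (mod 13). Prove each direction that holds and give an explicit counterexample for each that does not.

Forward direction. Suppose r ≡ 9 (mod 13). Write r = 13j + 9. Then (13j + 9)² = 169j² + 234j + 81 = 13(13j² + 18j + 6) + 3, so r² ≡ 3 (mod 13).

Converse. This fails: take r = 4. Then 4² = 16 ≡ 3 (mod 13), yet 4 ≡ 4 (mod 13), not 9.

Not equivalent: only (⇒) holds.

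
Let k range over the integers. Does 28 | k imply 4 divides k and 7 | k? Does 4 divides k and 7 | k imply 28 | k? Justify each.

Equivalent; both directions hold.

(⇐) Suppose 4 ∣ k and 7 ∣ k. Any common multiple of 4 and 7 is a multiple of their lcm; here gcd(4, 7) = 1, so lcm(4, 7) = 4·7 = 28, so 28 ∣ k.

(⇒) If 28 ∣ k, write k = 28q. Since 28 = 7·4, k = 4·(7q), so 4 ∣ k; and since 28 = 4·7, k = 7·(4q), so 7 ∣ k.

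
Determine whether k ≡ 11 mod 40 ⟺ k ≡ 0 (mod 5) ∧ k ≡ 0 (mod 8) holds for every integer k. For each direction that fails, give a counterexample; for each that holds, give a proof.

(⟹) This fails: k = 11 gives 11 ≡ 11 (mod 40) but 11 ≡ 1 (mod 5), so the conjunction on the right does not hold.

(⟸) This fails: k = 0 satisfies both congruences on the right (0 ≡ 0 mod 5 and 0 ≡ 0 mod 8) yet 0 ≡ 0 (mod 40), not 11.

Both directions fail.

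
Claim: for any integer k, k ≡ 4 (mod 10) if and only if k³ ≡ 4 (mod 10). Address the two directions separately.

(←) For the converse, argue contrapositively. If k ≢ 4 (mod 10), then k is congruent to one of 0, 1, 2, 3, 5, 6, 7, 8, 9 modulo 10, and these give k³ ≡ 0, 1, 8, 7, 5, 6, 3, 2, 9 respectively — never 4.

(→) Suppose k ≡ 4 (mod 10). Write k = 10j + 4. Then (10j + 4)³ = 1000j³ + 1200j² + 480j + 64 = 10(100j³ + 120j² + 48j + 6) + 4, so k³ ≡ 4 (mod 10).

Equivalent; both directions hold.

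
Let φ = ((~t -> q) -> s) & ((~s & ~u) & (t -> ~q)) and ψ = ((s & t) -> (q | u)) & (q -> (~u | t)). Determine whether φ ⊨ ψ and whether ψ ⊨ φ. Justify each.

Only the forward implication holds.

Converse. This fails. Under s = T, u = F, t = F, q = F, the left side is false but the right side is true.

Forward direction. Assume the antecedent. If s is true, the antecedent cannot hold. If s is false, the antecedent forces (s = F, u = F, t = F, q = F), and the consequent holds there. Either way the consequent holds.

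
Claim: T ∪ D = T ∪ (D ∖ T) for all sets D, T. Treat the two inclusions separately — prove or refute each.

The two sets are equal.

(⊆) Let x ∈ T ∪ D. Then either x ∈ D and x ∉ T; or x ∈ T and x ∉ D; or x ∈ D ∩ T. In each case x ∈ T ∪ (D ∖ T), so T ∪ D ⊆ T ∪ (D ∖ T).

(⊇) Let x ∈ T ∪ (D ∖ T). Then either x ∈ D and x ∉ T; or x ∈ T and x ∉ D; or x ∈ D ∩ T. In each case x ∈ T ∪ D, so T ∪ (D ∖ T) ⊆ T ∪ D.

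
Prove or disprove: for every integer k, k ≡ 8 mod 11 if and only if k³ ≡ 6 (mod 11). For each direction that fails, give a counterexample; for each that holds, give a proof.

Both directions hold; the statement is true.

[⇒] Suppose k ≡ 8 mod 11. Write k = 11j + 8. Then (11j + 8)³ = 1331j³ + 2904j² + 2112j + 512 = 11(121j³ + 264j² + 192j + 46) + 6, so k³ ≡ 6 (mod 11).

[⇐] Conversely, suppose k³ ≡ 6 (mod 11). The only residue r in {0, …, 10} with r³ ≡ 6 (mod 11) is r = 8, so k ≡ 8 (mod 11).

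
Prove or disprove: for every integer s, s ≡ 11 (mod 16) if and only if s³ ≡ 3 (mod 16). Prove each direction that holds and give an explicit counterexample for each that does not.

[⇒] Suppose s ≡ 11 (mod 16). Write s = 16j + 11. Then (16j + 11)³ = 4096j³ + 8448j² + 5808j + 1331 = 16(256j³ + 528j² + 363j + 83) + 3, so s³ ≡ 3 (mod 16).

[⇐] Conversely, suppose s³ ≡ 3 (mod 16). The only residue r in {0, …, 15} with r³ ≡ 3 (mod 16) is r = 11, so s ≡ 11 (mod 16).

Both directions hold.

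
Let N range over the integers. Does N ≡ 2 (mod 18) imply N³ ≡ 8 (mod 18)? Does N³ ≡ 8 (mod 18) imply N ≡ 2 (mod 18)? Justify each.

Only the forward implication holds.

(⇐) This fails: take N = 8. Then 8³ = 512 ≡ 8 (mod 18), yet 8 ≡ 8 (mod 18), not 2.

(⇒) Suppose N ≡ 2 (mod 18). Write N = 18j + 2. Then (18j + 2)³ = 5832j³ + 1944j² + 216j + 8 = 18(324j³ + 108j² + 12j) + 8, so N³ ≡ 8 (mod 18).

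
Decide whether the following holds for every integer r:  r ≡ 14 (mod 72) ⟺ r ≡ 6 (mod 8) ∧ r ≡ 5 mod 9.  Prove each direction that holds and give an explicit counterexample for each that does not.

Both directions hold.

[⇐] If r ≡ 6 (mod 8) and r ≡ 5 (mod 9), then by the Chinese remainder theorem r ≡ 14 (mod 72). This is exactly r ≡ 14 (mod 72).

[⇒] Suppose r ≡ 14 (mod 72); write r = 72j + 14. Since 8 ∣ 72, reducing mod 8 gives r ≡ 14 ≡ 6 (mod 8); since 9 ∣ 72, reducing mod 9 gives r ≡ 14 ≡ 5 (mod 9).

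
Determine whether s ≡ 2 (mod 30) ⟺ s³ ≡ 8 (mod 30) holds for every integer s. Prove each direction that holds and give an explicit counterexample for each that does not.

The biconditional holds.

Forward direction. Suppose s ≡ 2 (mod 30). Write s = 30j + 2. Then (30j + 2)³ = 27000j³ + 5400j² + 360j + 8 = 30(900j³ + 180j² + 12j) + 8, so s³ ≡ 8 (mod 30).

Converse. Suppose s³ ≡ 8 (mod 30). The only residue r in {0, …, 29} with r³ ≡ 8 (mod 30) is r = 2, so s ≡ 2 (mod 30).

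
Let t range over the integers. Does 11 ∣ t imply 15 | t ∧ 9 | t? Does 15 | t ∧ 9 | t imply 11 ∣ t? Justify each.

Both directions fail.

(⟹) This fails: take t = 11. Certainly 11 ∣ 11, but 15 ∤ 11.

(⟸) This fails: take t = 45. Both 15 ∣ 45 and 9 ∣ 45, yet 45 is not a multiple of 11 (since 45 = 4·11 + 1), so 11 ∤ 45.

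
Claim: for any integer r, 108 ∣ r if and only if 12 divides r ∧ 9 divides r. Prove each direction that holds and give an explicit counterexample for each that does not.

(⟹) If 108 ∣ r, write r = 108q. Since 108 = 9·12, r = 12·(9q), so 12 ∣ r; and since 108 = 12·9, r = 9·(12q), so 9 ∣ r.

(⟸) This fails: take r = 36. Both 12 ∣ 36 and 9 ∣ 36, yet 36 is not a multiple of 108 (since 36 = 0·108 + 36), so 108 ∤ 36.

The forward direction holds; the converse fails.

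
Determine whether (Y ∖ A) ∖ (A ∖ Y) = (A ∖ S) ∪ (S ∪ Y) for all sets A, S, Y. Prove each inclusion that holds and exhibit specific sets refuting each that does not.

The sets are not equal: only the forward inclusion holds.

(⟸) This inclusion fails. Take A = {1}, S = ∅, Y = ∅; then 1 ∈ (A ∖ S) ∪ (S ∪ Y) but 1 ∉ (Y ∖ A) ∖ (A ∖ Y).

(⟹) Let x ∈ (Y ∖ A) ∖ (A ∖ Y). Then either x ∈ Y and x ∉ A, S; or x ∈ S ∩ Y and x ∉ A. In each case x ∈ (A ∖ S) ∪ (S ∪ Y), so (Y ∖ A) ∖ (A ∖ Y) ⊆ (A ∖ S) ∪ (S ∪ Y).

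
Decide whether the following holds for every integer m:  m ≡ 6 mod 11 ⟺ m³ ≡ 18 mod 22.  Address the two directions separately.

Only the converse holds.

(⟹) This fails: take m = 17. Then 17 ≡ 6 (mod 11), but 17³ = 4913 ≡ 7 (mod 22), not 18.

(⟸) Conversely, the residues r modulo 22 with r³ ≡ 18 (mod 22) are exactly {6}, and each is ≡ 6 (mod 11).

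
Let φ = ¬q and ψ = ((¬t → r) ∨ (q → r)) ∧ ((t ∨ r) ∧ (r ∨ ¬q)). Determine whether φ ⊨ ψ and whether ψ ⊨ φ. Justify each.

(⟹) This fails. Under r = F, q = F, t = F, the left side is true but the right side is false.

(⟸) This fails. Under r = T, q = T, t = F, the left side is false but the right side is true.

Neither direction holds.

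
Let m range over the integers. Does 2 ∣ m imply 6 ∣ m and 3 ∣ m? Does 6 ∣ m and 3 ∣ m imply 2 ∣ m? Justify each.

(⇒) This fails: take m = 2. Certainly 2 ∣ 2, but 6 ∤ 2.

(⇐) Suppose 6 ∣ m and 3 ∣ m. Any common multiple of 6 and 3 is a multiple of their lcm; here lcm(6, 3) = 6·3/gcd(6, 3) = 18/3 = 6, so 6 ∣ m. Since 2 ∣ 6, it follows that 2 ∣ m.

The forward direction fails; the converse holds.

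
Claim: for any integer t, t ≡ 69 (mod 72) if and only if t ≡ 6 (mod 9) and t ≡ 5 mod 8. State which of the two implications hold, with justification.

Both directions hold; the statement is true.

(→) Suppose t ≡ 69 (mod 72); write t = 72j + 69. Since 9 ∣ 72, reducing mod 9 gives t ≡ 69 ≡ 6 (mod 9); since 8 ∣ 72, reducing mod 8 gives t ≡ 69 ≡ 5 (mod 8).

(←) Conversely, if t ≡ 6 (mod 9) and t ≡ 5 (mod 8), then by the Chinese remainder theorem t ≡ 69 (mod 72). This is exactly t ≡ 69 (mod 72).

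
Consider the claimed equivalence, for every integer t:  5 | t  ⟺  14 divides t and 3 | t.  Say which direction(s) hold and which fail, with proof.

(⇒) This fails: take t = 5. Certainly 5 ∣ 5, but 14 ∤ 5.

(⇐) This fails: take t = 42. Both 14 ∣ 42 and 3 ∣ 42, yet 42 is not a multiple of 5 (since 42 = 8·5 + 2), so 5 ∤ 42.

Neither implication holds.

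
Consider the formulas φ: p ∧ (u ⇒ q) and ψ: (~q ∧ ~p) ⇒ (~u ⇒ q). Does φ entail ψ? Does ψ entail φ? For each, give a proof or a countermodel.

(⟹) Assume the antecedent. If u is true, (~q ∧ ~p) ⇒ (~u ⇒ q) reduces to true regardless of the other variables. If u is false, the antecedent forces (u = F, q = F, p = T) or (u = F, q = T, p = T), and (~q ∧ ~p) ⇒ (~u ⇒ q) holds there. Either way (~q ∧ ~p) ⇒ (~u ⇒ q) holds.

(⟸) This fails. Under u = T, q = F, p = F, the left side is false but the right side is true.

(⇒) holds; (⇐) fails.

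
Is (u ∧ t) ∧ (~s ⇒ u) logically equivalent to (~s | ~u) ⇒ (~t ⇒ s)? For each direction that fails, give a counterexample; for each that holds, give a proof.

(⟸) This fails. Under u = F, s = T, t = F, the left side is false but the right side is true.

(⟹) Assume the antecedent. If u is true, the antecedent forces (u = T, s = F, t = T) or (u = T, s = T, t = T), and (~s | ~u) ⇒ (~t ⇒ s) holds there. If u is false, the antecedent cannot hold. Either way (~s | ~u) ⇒ (~t ⇒ s) holds.

Only the forward direction holds.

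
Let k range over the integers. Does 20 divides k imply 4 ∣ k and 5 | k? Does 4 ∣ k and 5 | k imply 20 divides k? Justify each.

Forward direction. If 20 ∣ k, write k = 20q. Since 20 = 5·4, k = 4·(5q), so 4 ∣ k; and since 20 = 4·5, k = 5·(4q), so 5 ∣ k.

Converse. Suppose 4 ∣ k and 5 ∣ k. Any common multiple of 4 and 5 is a multiple of their lcm; here gcd(4, 5) = 1, so lcm(4, 5) = 4·5 = 20, so 20 ∣ k.

The biconditional holds.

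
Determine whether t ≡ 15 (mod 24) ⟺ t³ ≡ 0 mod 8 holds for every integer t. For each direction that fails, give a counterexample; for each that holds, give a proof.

Neither implication holds.

(→) This fails: take t = 15. Then 15 ≡ 15 (mod 24), but 15³ = 3375 ≡ 7 (mod 8), not 0.

(←) This fails: take t = 0. Then 0³ = 0 ≡ 0 (mod 8), yet 0 ≡ 0 (mod 24), not 15.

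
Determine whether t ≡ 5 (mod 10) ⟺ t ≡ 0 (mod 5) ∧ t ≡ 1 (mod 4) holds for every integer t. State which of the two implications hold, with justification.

(⟹) This fails: t = 15 gives 15 ≡ 5 (mod 10) but 15 ≡ 3 (mod 4), so the conjunction on the right does not hold.

(⟸) Conversely, if t ≡ 0 (mod 5) and t ≡ 1 (mod 4), then by the Chinese remainder theorem t ≡ 5 (mod 20). Since 5 ≡ 5 (mod 10) and 10 ∣ 20, we get t ≡ 5 (mod 10).

Not equivalent: only (⇐) holds.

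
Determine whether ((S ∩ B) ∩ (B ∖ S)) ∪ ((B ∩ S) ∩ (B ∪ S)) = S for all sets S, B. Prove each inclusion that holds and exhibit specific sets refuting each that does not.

(⊆) holds; (⊇) fails.

(⟹) Let x ∈ ((S ∩ B) ∩ (B ∖ S)) ∪ ((B ∩ S) ∩ (B ∪ S)). Then x ∈ S ∩ B, from which x ∈ S.

(⟸) This inclusion fails. Take S = {1}, B = ∅; then 1 ∈ S but 1 ∉ ((S ∩ B) ∩ (B ∖ S)) ∪ ((B ∩ S) ∩ (B ∪ S)).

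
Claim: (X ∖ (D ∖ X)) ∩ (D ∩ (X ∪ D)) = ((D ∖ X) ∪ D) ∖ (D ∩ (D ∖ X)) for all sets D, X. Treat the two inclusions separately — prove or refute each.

Forward inclusion. Let x ∈ (X ∖ (D ∖ X)) ∩ (D ∩ (X ∪ D)). Then x ∈ D ∩ X, from which x ∈ ((D ∖ X) ∪ D) ∖ (D ∩ (D ∖ X)).

Reverse inclusion. Let x ∈ ((D ∖ X) ∪ D) ∖ (D ∩ (D ∖ X)). Then x ∈ D ∩ X, from which x ∈ (X ∖ (D ∖ X)) ∩ (D ∩ (X ∪ D)).

Both inclusions hold.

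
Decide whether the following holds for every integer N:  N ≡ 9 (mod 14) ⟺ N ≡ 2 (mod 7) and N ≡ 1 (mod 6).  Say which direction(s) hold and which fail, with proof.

(⇒) fails; (⇐) holds.

[⇐] If N ≡ 2 (mod 7) and N ≡ 1 (mod 6), then by the Chinese remainder theorem N ≡ 37 (mod 42). Since 37 ≡ 9 (mod 14) and 14 ∣ 42, we get N ≡ 9 (mod 14).

[⇒] This fails: N = 9 gives 9 ≡ 9 (mod 14) but 9 ≡ 3 (mod 6), so the conjunction on the right does not hold.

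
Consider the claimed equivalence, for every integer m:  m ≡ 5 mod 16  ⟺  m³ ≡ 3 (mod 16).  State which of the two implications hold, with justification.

Neither implication holds.

(⇒) This fails: take m = 5. Then 5 ≡ 5 (mod 16), but 5³ = 125 ≡ 13 (mod 16), not 3.

(⇐) This fails: take m = 11. Then 11³ = 1331 ≡ 3 (mod 16), yet 11 ≡ 11 (mod 16), not 5.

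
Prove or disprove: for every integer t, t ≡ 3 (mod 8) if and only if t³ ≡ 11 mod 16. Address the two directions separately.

Only the converse holds.

(⟹) This fails: take t = 11. Then 11 ≡ 3 (mod 8), but 11³ = 1331 ≡ 3 (mod 16), not 11.

(⟸) Conversely, the residues r modulo 16 with r³ ≡ 11 (mod 16) are exactly {3}, and each is ≡ 3 (mod 8).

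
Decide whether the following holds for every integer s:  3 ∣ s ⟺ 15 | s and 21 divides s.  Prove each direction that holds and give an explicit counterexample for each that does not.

(→) This fails: take s = 3. Certainly 3 ∣ 3, but 15 ∤ 3.

(←) Suppose 15 ∣ s and 21 ∣ s. Any common multiple of 15 and 21 is a multiple of their lcm; here lcm(15, 21) = 15·21/gcd(15, 21) = 315/3 = 105, so 105 ∣ s. Since 3 ∣ 105, it follows that 3 ∣ s.

Only the converse holds.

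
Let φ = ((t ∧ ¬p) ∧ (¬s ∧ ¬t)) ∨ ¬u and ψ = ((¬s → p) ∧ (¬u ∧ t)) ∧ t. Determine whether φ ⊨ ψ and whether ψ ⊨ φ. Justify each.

Only the converse holds.

(⇒) This fails. Under u = F, t = F, p = F, s = F, the left side is true but the right side is false.

(⇐) Assume the antecedent. If u is true, the antecedent cannot hold. If u is false, ((t ∧ ¬p) ∧ (¬s ∧ ¬t)) ∨ ¬u reduces to true regardless of the other variables. Either way ((t ∧ ¬p) ∧ (¬s ∧ ¬t)) ∨ ¬u holds.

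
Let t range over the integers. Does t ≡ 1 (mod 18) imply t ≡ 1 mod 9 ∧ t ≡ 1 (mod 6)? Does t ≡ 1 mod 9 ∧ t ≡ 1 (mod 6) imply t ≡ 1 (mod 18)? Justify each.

Both directions hold; the statement is true.

(←) If t ≡ 1 (mod 9) and t ≡ 1 (mod 6), then by the Chinese remainder theorem t ≡ 1 (mod 18). This is exactly t ≡ 1 (mod 18).

(→) Suppose t ≡ 1 (mod 18); write t = 18j + 1. Since 9 ∣ 18, reducing mod 9 gives t ≡ 1 (mod 9); since 6 ∣ 18, reducing mod 6 gives t ≡ 1 (mod 6).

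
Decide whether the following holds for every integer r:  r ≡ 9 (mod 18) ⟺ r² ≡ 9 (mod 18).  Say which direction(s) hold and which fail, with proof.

The forward direction holds; the converse fails.

(⟹) Suppose r ≡ 9 (mod 18). Write r = 18j + 9. Then (18j + 9)² = 324j² + 324j + 81 = 18(18j² + 18j + 4) + 9, so r² ≡ 9 (mod 18).

(⟸) This fails: take r = 3. Then 3² = 9 ≡ 9 (mod 18), yet 3 ≡ 3 (mod 18), not 9.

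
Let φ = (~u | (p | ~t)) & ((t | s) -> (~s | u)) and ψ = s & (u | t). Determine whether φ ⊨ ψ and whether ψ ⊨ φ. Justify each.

[⇒] This fails. Under u = F, s = F, p = F, t = F, the left side is true but the right side is false.

[⇐] This fails. Under u = F, s = T, p = F, t = T, the left side is false but the right side is true.

(⇒) fails and (⇐) fails.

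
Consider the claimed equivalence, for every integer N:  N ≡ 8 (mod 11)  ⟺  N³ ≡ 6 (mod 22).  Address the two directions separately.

(⇒) fails; (⇐) holds.

(→) This fails: take N = 19. Then 19 ≡ 8 (mod 11), but 19³ = 6859 ≡ 17 (mod 22), not 6.

(←) Conversely, the residues r modulo 22 with r³ ≡ 6 (mod 22) are exactly {8}, and each is ≡ 8 (mod 11).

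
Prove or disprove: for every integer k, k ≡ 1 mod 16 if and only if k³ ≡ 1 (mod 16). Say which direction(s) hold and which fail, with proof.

The biconditional holds.

(←) Suppose k³ ≡ 1 (mod 16). The only residue r in {0, …, 15} with r³ ≡ 1 (mod 16) is r = 1, so k ≡ 1 (mod 16).

(→) Suppose k ≡ 1 mod 16. Write k = 16j + 1. Then (16j + 1)³ = 4096j³ + 768j² + 48j + 1 = 16(256j³ + 48j² + 3j) + 1, so k³ ≡ 1 (mod 16).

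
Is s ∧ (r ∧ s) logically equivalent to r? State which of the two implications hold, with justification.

[⇒] Assume the antecedent. If s is true, the antecedent forces (s = T, r = T), and r holds there. If s is false, the antecedent cannot hold. Either way r holds.

[⇐] This fails. Under s = F, r = T, the left side is false but the right side is true.

(⇒) holds; (⇐) fails.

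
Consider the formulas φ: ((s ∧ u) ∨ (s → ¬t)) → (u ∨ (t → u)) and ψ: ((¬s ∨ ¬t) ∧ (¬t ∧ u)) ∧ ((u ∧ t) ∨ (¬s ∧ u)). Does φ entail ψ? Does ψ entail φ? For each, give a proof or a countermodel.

(⇒) fails; (⇐) holds.

(⟹) This fails. Under s = F, u = F, t = F, the left side is true but the right side is false.

(⟸) Assume the antecedent. If s is true, the antecedent cannot hold. If s is false, the antecedent forces (s = F, u = T, t = F), and the consequent holds there. Either way the consequent holds.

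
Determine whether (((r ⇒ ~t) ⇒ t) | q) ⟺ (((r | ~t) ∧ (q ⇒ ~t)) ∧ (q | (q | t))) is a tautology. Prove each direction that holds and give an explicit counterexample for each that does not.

Not equivalent: only (⇐) holds.

[⇐] Assume the antecedent. If t is true, ((r ⇒ ~t) ⇒ t) | q reduces to true regardless of the other variables. If t is false, the antecedent forces (t = F, q = T, r = F) or (t = F, q = T, r = T), and ((r ⇒ ~t) ⇒ t) | q holds there. Either way ((r ⇒ ~t) ⇒ t) | q holds.

[⇒] This fails. Under t = T, q = F, r = F, the left side is true but the right side is false.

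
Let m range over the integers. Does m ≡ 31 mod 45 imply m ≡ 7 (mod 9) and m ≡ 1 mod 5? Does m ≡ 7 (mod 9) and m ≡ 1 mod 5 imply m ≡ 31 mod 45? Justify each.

Neither direction holds.

(→) This fails: m = 31 gives 31 ≡ 31 (mod 45) but 31 ≡ 4 (mod 9), so the conjunction on the right does not hold.

(←) This fails: m = 16 satisfies both congruences on the right (16 ≡ 7 mod 9 and 16 ≡ 1 mod 5) yet 16 ≡ 16 (mod 45), not 31.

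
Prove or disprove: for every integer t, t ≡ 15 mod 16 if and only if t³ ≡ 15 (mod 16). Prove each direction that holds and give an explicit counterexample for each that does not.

Both directions hold.

[⇐] Suppose t³ ≡ 15 (mod 16). The only residue r in {0, …, 15} with r³ ≡ 15 (mod 16) is r = 15, so t ≡ 15 (mod 16).

[⇒] Suppose t ≡ 15 mod 16. Write t = 16j + 15. Then (16j + 15)³ = 4096j³ + 11520j² + 10800j + 3375 = 16(256j³ + 720j² + 675j + 210) + 15, so t³ ≡ 15 (mod 16).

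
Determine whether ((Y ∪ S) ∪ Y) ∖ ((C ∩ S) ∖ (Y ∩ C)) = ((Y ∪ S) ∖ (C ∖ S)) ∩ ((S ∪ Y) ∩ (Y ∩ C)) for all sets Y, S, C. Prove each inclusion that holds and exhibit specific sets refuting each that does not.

Only the reverse inclusion holds.

(⊆) This inclusion fails. Take Y = {1}, S = ∅, C = ∅; then 1 ∈ ((Y ∪ S) ∪ Y) ∖ ((C ∩ S) ∖ (Y ∩ C)) but 1 ∉ ((Y ∪ S) ∖ (C ∖ S)) ∩ ((S ∪ Y) ∩ (Y ∩ C)).

(⊇) Let x ∈ ((Y ∪ S) ∖ (C ∖ S)) ∩ ((S ∪ Y) ∩ (Y ∩ C)). Then x ∈ Y ∩ S ∩ C, from which x ∈ ((Y ∪ S) ∪ Y) ∖ ((C ∩ S) ∖ (Y ∩ C)).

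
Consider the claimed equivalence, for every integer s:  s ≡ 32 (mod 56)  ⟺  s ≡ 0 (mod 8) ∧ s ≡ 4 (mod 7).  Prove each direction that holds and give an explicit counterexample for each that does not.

Both implications hold.

(⟹) Suppose s ≡ 32 (mod 56); write s = 56j + 32. Since 8 ∣ 56, reducing mod 8 gives s ≡ 32 ≡ 0 (mod 8); since 7 ∣ 56, reducing mod 7 gives s ≡ 32 ≡ 4 (mod 7).

(⟸) Conversely, if s ≡ 0 (mod 8) and s ≡ 4 (mod 7), then by the Chinese remainder theorem s ≡ 32 (mod 56). This is exactly s ≡ 32 (mod 56).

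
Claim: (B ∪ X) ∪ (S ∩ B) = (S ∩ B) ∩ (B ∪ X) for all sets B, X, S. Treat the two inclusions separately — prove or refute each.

The sets are not equal: only the reverse inclusion holds.

(⟹) This inclusion fails. Take B = {1}, X = ∅, S = ∅; then 1 ∈ (B ∪ X) ∪ (S ∩ B) but 1 ∉ (S ∩ B) ∩ (B ∪ X).

(⟸) Let x ∈ (S ∩ B) ∩ (B ∪ X). Then either x ∈ B ∩ S and x ∉ X; or x ∈ B ∩ X ∩ S. In each case x ∈ (B ∪ X) ∪ (S ∩ B), so (S ∩ B) ∩ (B ∪ X) ⊆ (B ∪ X) ∪ (S ∩ B).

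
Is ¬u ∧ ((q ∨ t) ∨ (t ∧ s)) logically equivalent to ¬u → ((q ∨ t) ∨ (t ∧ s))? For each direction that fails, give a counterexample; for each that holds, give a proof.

[⇒] Assume the antecedent. If q is true, ¬u → ((q ∨ t) ∨ (t ∧ s)) reduces to true regardless of the other variables. If q is false, the antecedent forces (q = F, s = F, u = F, t = T) or (q = F, s = T, u = F, t = T), and ¬u → ((q ∨ t) ∨ (t ∧ s)) holds there. Either way ¬u → ((q ∨ t) ∨ (t ∧ s)) holds.

[⇐] This fails. Under q = F, s = F, u = T, t = F, the left side is false but the right side is true.

Not equivalent: only (⇒) holds.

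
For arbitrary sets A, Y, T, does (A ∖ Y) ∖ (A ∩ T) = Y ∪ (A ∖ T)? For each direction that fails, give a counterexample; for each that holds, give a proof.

Forward inclusion. Let x ∈ (A ∖ Y) ∖ (A ∩ T). Then x ∈ A and x ∉ Y, T, from which x ∈ Y ∪ (A ∖ T).

Reverse inclusion. This inclusion fails. Take A = ∅, Y = {1}, T = ∅; then 1 ∈ Y ∪ (A ∖ T) but 1 ∉ (A ∖ Y) ∖ (A ∩ T).

Only the forward inclusion holds.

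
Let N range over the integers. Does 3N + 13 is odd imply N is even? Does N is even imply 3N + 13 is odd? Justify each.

(⟹) Suppose 3N + 13 is odd. Since 3 is odd, 3N and N have the same parity, so 3N + 13 ≡ N + 13 (mod 2). As 13 is odd, 3N + 13 is odd exactly when N is even. Thus N is even.

(⟸) Conversely, suppose N is even; write N = 2j. Then 3N + 13 = 3·(2j) + 13 = 2·3j + 13, which is odd.

Both implications hold.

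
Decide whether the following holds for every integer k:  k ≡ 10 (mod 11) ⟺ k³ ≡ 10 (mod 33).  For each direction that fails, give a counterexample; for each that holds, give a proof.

(←) The residues r modulo 33 with r³ ≡ 10 (mod 33) are exactly {10}, and each is ≡ 10 (mod 11).

(→) This fails: take k = 21. Then 21 ≡ 10 (mod 11), but 21³ = 9261 ≡ 21 (mod 33), not 10.

Only the converse holds.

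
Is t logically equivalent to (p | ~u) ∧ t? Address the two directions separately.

Only the converse holds.

(⇐) Assume the antecedent. If u is true, the antecedent forces (u = T, p = T, t = T), and t holds there. If u is false, the antecedent forces (u = F, p = F, t = T) or (u = F, p = T, t = T), and t holds there. Either way t holds.

(⇒) This fails. Under u = T, p = F, t = T, the left side is true but the right side is false.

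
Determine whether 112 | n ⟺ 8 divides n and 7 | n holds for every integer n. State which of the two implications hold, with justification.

Only the forward direction holds.

(⇐) This fails: take n = 56. Both 8 ∣ 56 and 7 ∣ 56, yet 56 is not a multiple of 112 (since 56 = 0·112 + 56), so 112 ∤ 56.

(⇒) If 112 ∣ n, write n = 112q. Since 112 = 14·8, n = 8·(14q), so 8 ∣ n; and since 112 = 16·7, n = 7·(16q), so 7 ∣ n.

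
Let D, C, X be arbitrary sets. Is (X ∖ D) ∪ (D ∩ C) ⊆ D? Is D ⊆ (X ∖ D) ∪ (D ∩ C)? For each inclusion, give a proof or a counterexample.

(⟹) This inclusion fails. Take D = ∅, C = ∅, X = {1}; then 1 ∈ (X ∖ D) ∪ (D ∩ C) but 1 ∉ D.

(⟸) This inclusion fails. Take D = {1}, C = ∅, X = ∅; then 1 ∈ D but 1 ∉ (X ∖ D) ∪ (D ∩ C).

(⊆) fails and (⊇) fails.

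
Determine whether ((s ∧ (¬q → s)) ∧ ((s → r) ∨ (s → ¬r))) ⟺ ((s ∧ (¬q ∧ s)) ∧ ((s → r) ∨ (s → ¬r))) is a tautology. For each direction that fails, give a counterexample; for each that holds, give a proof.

The forward direction fails; the converse holds.

(⇒) This fails. Under q = T, r = F, s = T, the left side is true but the right side is false.

(⇐) Assume the antecedent. If q is true, the antecedent cannot hold. If q is false, the antecedent forces (q = F, r = F, s = T) or (q = F, r = T, s = T), and the consequent holds there. Either way the consequent holds.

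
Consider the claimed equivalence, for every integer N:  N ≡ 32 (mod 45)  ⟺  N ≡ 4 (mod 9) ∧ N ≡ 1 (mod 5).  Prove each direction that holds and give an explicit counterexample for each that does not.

Neither direction holds.

(→) This fails: N = 32 gives 32 ≡ 32 (mod 45) but 32 ≡ 5 (mod 9), so the conjunction on the right does not hold.

(←) This fails: N = 31 satisfies both congruences on the right (31 ≡ 4 mod 9 and 31 ≡ 1 mod 5) yet 31 ≡ 31 (mod 45), not 32.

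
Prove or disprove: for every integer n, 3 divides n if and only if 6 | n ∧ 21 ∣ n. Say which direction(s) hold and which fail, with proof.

Only the converse holds.

(⟹) This fails: take n = 3. Certainly 3 ∣ 3, but 6 ∤ 3.

(⟸) Suppose 6 ∣ n and 21 ∣ n. Any common multiple of 6 and 21 is a multiple of their lcm; here lcm(6, 21) = 6·21/gcd(6, 21) = 126/3 = 42, so 42 ∣ n. Since 3 ∣ 42, it follows that 3 ∣ n.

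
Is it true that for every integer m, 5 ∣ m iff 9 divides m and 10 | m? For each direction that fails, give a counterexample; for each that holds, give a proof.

(→) This fails: take m = 5. Certainly 5 ∣ 5, but 9 ∤ 5.

(←) Suppose 9 ∣ m and 10 ∣ m. Any common multiple of 9 and 10 is a multiple of their lcm; here gcd(9, 10) = 1, so lcm(9, 10) = 9·10 = 90, so 90 ∣ m. Since 5 ∣ 90, it follows that 5 ∣ m.

(⇒) fails; (⇐) holds.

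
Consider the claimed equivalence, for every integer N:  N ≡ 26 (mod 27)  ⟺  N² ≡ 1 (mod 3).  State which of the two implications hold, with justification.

[⇐] This fails: take N = 1. Then 1² = 1 ≡ 1 (mod 3), yet 1 ≡ 1 (mod 27), not 26.

[⇒] Suppose N ≡ 26 (mod 27). Then N² ≡ 26² = 676 (mod 27), and since 3 ∣ 27, also N² ≡ 1 (mod 3).

The forward direction holds; the converse fails.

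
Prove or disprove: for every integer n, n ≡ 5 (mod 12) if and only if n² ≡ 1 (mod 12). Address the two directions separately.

(⟹) Suppose n ≡ 5 (mod 12). Write n = 12j + 5. Then (12j + 5)² = 144j² + 120j + 25 = 12(12j² + 10j + 2) + 1, so n² ≡ 1 (mod 12).

(⟸) This fails: take n = 1. Then 1² = 1 ≡ 1 (mod 12), yet 1 ≡ 1 (mod 12), not 5.

The forward direction holds; the converse fails.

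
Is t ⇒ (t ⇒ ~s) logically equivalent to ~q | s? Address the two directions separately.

[⇒] This fails. Under s = F, q = T, t = F, the left side is true but the right side is false.

[⇐] This fails. Under s = T, q = F, t = T, the left side is false but the right side is true.

(⇒) fails and (⇐) fails.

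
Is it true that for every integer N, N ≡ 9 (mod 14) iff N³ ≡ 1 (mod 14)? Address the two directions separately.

(⟹) Suppose N ≡ 9 (mod 14). Write N = 14j + 9. Then (14j + 9)³ = 2744j³ + 5292j² + 3402j + 729 = 14(196j³ + 378j² + 243j + 52) + 1, so N³ ≡ 1 (mod 14).

(⟸) This fails: take N = 1. Then 1³ = 1 ≡ 1 (mod 14), yet 1 ≡ 1 (mod 14), not 9.

Only the forward implication holds.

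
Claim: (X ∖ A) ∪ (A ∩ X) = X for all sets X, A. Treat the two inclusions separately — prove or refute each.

The two sets are equal.

Forward inclusion. Let x ∈ (X ∖ A) ∪ (A ∩ X). Then either x ∈ X and x ∉ A; or x ∈ X ∩ A. In each case x ∈ X, so (X ∖ A) ∪ (A ∩ X) ⊆ X.

Reverse inclusion. Let x ∈ X. Then either x ∈ X and x ∉ A; or x ∈ X ∩ A. In each case x ∈ (X ∖ A) ∪ (A ∩ X), so X ⊆ (X ∖ A) ∪ (A ∩ X).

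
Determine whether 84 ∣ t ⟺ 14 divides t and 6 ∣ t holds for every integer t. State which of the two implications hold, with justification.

[⇒] If 84 ∣ t, write t = 84q. Since 84 = 6·14, t = 14·(6q), so 14 ∣ t; and since 84 = 14·6, t = 6·(14q), so 6 ∣ t.

[⇐] This fails: take t = 42. Both 14 ∣ 42 and 6 ∣ 42, yet 42 is not a multiple of 84 (since 42 = 0·84 + 42), so 84 ∤ 42.

(⇒) holds; (⇐) fails.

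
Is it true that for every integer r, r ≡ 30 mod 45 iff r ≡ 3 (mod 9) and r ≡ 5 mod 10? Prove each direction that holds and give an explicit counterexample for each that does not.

Only the converse holds.

(⟸) If r ≡ 3 (mod 9) and r ≡ 5 (mod 10), then by the Chinese remainder theorem r ≡ 75 (mod 90). Since 75 ≡ 30 (mod 45) and 45 ∣ 90, we get r ≡ 30 (mod 45).

(⟹) This fails: r = 30 gives 30 ≡ 30 (mod 45) but 30 ≡ 0 (mod 10), so the conjunction on the right does not hold.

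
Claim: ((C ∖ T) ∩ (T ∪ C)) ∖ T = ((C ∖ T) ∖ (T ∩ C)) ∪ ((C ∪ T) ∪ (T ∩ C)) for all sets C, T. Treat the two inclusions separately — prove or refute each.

Only the forward inclusion holds.

Reverse inclusion. This inclusion fails. Take C = ∅, T = {1}; then 1 ∈ ((C ∖ T) ∖ (T ∩ C)) ∪ ((C ∪ T) ∪ (T ∩ C)) but 1 ∉ ((C ∖ T) ∩ (T ∪ C)) ∖ T.

Forward inclusion. Let x ∈ ((C ∖ T) ∩ (T ∪ C)) ∖ T. Then x ∈ C and x ∉ T, from which x ∈ ((C ∖ T) ∖ (T ∩ C)) ∪ ((C ∪ T) ∪ (T ∩ C)).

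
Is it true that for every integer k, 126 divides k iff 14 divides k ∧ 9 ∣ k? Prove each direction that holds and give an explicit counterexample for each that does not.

Equivalent; both directions hold.

[⇒] If 126 ∣ k, write k = 126q. Since 126 = 9·14, k = 14·(9q), so 14 ∣ k; and since 126 = 14·9, k = 9·(14q), so 9 ∣ k.

[⇐] Suppose 14 ∣ k and 9 ∣ k. Any common multiple of 14 and 9 is a multiple of their lcm; here gcd(14, 9) = 1, so lcm(14, 9) = 14·9 = 126, so 126 ∣ k.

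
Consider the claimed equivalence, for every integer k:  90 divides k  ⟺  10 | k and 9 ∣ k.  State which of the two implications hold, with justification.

The biconditional holds.

(⟹) If 90 ∣ k, write k = 90q. Since 90 = 9·10, k = 10·(9q), so 10 ∣ k; and since 90 = 10·9, k = 9·(10q), so 9 ∣ k.

(⟸) Suppose 10 ∣ k and 9 ∣ k. Any common multiple of 10 and 9 is a multiple of their lcm; here gcd(10, 9) = 1, so lcm(10, 9) = 10·9 = 90, so 90 ∣ k.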